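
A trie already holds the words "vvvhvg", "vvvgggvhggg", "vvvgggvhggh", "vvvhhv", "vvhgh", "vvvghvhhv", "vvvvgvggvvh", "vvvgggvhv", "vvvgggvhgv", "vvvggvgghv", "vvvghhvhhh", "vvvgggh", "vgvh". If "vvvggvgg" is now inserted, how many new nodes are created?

Every character of "vvvggvgg" already lies on an existing path (it is a prefix of some stored word).
No new nodes are needed: 0.

0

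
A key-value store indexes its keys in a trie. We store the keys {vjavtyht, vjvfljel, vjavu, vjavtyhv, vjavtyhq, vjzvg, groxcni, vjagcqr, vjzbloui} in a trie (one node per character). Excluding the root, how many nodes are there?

Trie structure (* marks end of a word):
(root)
├─ g
│  └─ r
│     └─ o
│        └─ x
│           └─ c
│              └─ n
│                 └─ i *
└─ v
   └─ j
      ├─ a
      │  ├─ g
      │  │  └─ c
      │  │     └─ q
      │  │        └─ r *
      │  └─ v
      │     ├─ t
      │     │  └─ y
      │     │     └─ h
      │     │        ├─ q *
      │     │        ├─ t *
      │     │        └─ v *
      │     └─ u *
      ├─ v
      │  └─ f
      │     └─ l
      │        └─ j
      │           └─ e
      │              └─ l *
      └─ z
         ├─ b
         │  └─ l
         │     └─ o
         │        └─ u
         │           └─ i *
         └─ v
            └─ g *
Counting every labelled node above: 36.

36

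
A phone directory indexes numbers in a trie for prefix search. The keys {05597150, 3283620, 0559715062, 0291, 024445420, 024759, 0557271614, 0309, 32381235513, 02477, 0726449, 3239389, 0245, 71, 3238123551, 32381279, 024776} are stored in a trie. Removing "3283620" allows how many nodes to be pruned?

Walk "3283620" from the leaf back toward the root, removing each node that no remaining word uses.
The suffix "83620" (5 nodes) is used only by "3283620"; the node for "32" still has the child "3", so pruning stops there.
Nodes removed: 5

5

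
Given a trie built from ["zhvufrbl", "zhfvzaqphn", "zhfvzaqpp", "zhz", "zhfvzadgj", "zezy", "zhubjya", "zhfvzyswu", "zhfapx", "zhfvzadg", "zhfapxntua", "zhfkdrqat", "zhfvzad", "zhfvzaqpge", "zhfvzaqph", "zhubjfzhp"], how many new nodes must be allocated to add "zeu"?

1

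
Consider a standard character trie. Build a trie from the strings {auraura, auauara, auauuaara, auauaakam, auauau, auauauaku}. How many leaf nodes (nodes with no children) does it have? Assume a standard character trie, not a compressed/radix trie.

5

Leaves are exactly the stored words that no other stored word extends.
Those words: "auauaakam", "auauara", "auauauaku", "auauuaara", "auraura"
Leaf count: 5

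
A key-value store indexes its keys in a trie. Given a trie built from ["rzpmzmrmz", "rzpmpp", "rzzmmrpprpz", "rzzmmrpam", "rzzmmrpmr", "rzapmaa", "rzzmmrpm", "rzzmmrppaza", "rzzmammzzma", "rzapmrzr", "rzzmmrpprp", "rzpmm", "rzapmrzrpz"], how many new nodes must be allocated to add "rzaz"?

The longest prefix of "rzaz" already in the trie is "rza" (length 3).
New nodes needed: |"rzaz"| − 3 = 4 − 3 = 1.

1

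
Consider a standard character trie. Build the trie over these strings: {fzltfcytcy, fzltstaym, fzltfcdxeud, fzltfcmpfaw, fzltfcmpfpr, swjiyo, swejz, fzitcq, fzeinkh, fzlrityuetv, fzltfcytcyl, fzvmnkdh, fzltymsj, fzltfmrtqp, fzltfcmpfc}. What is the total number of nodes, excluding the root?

70

For each word, the new-node count is its length minus the longest prefix already in the trie:
  "fzltfcytcy" → 10 new (f, z, l, t, f, c, y, t, c, y)
  "fzltstaym" → prefix "fzlt" already present; 5 new (s, t, a, y, m)
  "fzltfcdxeud" → prefix "fzltfc" already present; 5 new (d, x, e, u, d)
  "fzltfcmpfaw" → prefix "fzltfc" already present; 5 new (m, p, f, a, w)
  "fzltfcmpfpr" → prefix "fzltfcmpf" already present; 2 new (p, r)
  "swjiyo" → 6 new (s, w, j, i, y, o)
  "swejz" → prefix "sw" already present; 3 new (e, j, z)
  "fzitcq" → prefix "fz" already present; 4 new (i, t, c, q)
  "fzeinkh" → prefix "fz" already present; 5 new (e, i, n, k, h)
  "fzlrityuetv" → prefix "fzl" already present; 8 new (r, i, t, y, u, e, t, v)
  "fzltfcytcyl" → prefix "fzltfcytcy" already present; 1 new (l)
  "fzvmnkdh" → prefix "fz" already present; 6 new (v, m, n, k, d, h)
  "fzltymsj" → prefix "fzlt" already present; 4 new (y, m, s, j)
  "fzltfmrtqp" → prefix "fzltf" already present; 5 new (m, r, t, q, p)
  "fzltfcmpfc" → prefix "fzltfcmpf" already present; 1 new (c)
Total nodes = 10 + 5 + 5 + 5 + 2 + 6 + 3 + 4 + 5 + 8 + 1 + 6 + 4 + 5 + 1 = 70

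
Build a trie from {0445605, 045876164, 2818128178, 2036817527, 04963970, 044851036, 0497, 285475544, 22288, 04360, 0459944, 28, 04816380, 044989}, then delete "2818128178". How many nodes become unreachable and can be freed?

8

A node on "2818128178"'s path can go only if nothing else ends at it or branches off below it.
The suffix "18128178" (8 nodes) is used only by "2818128178"; the node for "28" still has the child "5", so pruning stops there.
Nodes removed: 8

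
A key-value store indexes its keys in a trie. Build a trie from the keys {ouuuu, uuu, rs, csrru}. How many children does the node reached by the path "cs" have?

1

Follow the path "cs" to its node, then look at its outgoing edges.
Distinct next characters after "cs": r.
That node has 1 child edge.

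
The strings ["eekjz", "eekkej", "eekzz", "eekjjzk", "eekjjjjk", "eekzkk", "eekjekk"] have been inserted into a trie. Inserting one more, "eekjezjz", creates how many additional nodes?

3

The longest prefix of "eekjezjz" already in the trie is "eekje" (length 5).
New nodes needed: |"eekjezjz"| − 5 = 8 − 5 = 3.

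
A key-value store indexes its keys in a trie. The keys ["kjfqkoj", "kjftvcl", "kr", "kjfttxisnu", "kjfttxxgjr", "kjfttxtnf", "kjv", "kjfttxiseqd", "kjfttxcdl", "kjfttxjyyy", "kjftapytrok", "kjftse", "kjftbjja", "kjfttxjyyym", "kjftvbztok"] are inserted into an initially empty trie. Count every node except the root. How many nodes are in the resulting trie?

For each word, the new-node count is its length minus the longest prefix already in the trie:
  "kjfqkoj" → 7 new (k, j, f, q, k, o, j)
  "kjftvcl" → prefix "kjf" already present; 4 new (t, v, c, l)
  "kr" → prefix "k" already present; 1 new (r)
  "kjfttxisnu" → prefix "kjft" already present; 6 new (t, x, i, s, n, u)
  "kjfttxxgjr" → prefix "kjfttx" already present; 4 new (x, g, j, r)
  "kjfttxtnf" → prefix "kjfttx" already present; 3 new (t, n, f)
  "kjv" → prefix "kj" already present; 1 new (v)
  "kjfttxiseqd" → prefix "kjfttxis" already present; 3 new (e, q, d)
  "kjfttxcdl" → prefix "kjfttx" already present; 3 new (c, d, l)
  "kjfttxjyyy" → prefix "kjfttx" already present; 4 new (j, y, y, y)
  "kjftapytrok" → prefix "kjft" already present; 7 new (a, p, y, t, r, o, k)
  "kjftse" → prefix "kjft" already present; 2 new (s, e)
  "kjftbjja" → prefix "kjft" already present; 4 new (b, j, j, a)
  "kjfttxjyyym" → prefix "kjfttxjyyy" already present; 1 new (m)
  "kjftvbztok" → prefix "kjftv" already present; 5 new (b, z, t, o, k)
Total nodes = 7 + 4 + 1 + 6 + 4 + 3 + 1 + 3 + 3 + 4 + 7 + 2 + 4 + 1 + 5 = 55

55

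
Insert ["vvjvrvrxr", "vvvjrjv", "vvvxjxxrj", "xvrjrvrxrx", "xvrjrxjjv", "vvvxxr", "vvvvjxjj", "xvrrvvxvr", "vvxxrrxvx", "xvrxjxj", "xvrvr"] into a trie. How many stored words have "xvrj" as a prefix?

Filter for entries beginning with "xvrj":
Matches: "xvrjrvrxrx", "xvrjrxjjv"
Count: 2

2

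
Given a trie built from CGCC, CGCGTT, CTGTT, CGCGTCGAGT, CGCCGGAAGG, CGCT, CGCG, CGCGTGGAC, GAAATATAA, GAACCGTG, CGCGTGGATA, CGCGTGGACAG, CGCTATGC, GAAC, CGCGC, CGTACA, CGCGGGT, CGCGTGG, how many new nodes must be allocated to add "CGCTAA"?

1

"CGCTA" is already a path in the trie; the remaining "A" must be added.
New nodes needed: |"CGCTAA"| − 5 = 6 − 5 = 1.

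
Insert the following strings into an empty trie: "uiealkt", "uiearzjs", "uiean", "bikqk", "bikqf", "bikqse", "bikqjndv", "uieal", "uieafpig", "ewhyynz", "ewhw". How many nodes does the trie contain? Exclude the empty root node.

Count nodes per top-level branch (shared prefixes stored once):
  'b'-branch (bikqf, bikqjndv, bikqk, bikqse): 12 nodes
  'e'-branch (ewhw, ewhyynz): 8 nodes
  'u'-branch (uieafpig, uieal, uiealkt, uiean, uiearzjs): 16 nodes
Sum: 36

36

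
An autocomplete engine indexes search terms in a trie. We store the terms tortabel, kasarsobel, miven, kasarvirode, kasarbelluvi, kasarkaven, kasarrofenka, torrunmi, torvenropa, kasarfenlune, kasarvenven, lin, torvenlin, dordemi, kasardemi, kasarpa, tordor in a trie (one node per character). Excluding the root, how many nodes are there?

Trace insertions, counting only characters that open a new branch:
  "tortabel" → 8 new (t, o, r, t, a, b, e, l)
  "kasarsobel" → 10 new (k, a, s, a, r, s, o, b, e, l)
  "miven" → 5 new (m, i, v, e, n)
  "kasarvirode" → prefix "kasar" already present; 6 new (v, i, r, o, d, e)
  "kasarbelluvi" → prefix "kasar" already present; 7 new (b, e, l, l, u, v, i)
  "kasarkaven" → prefix "kasar" already present; 5 new (k, a, v, e, n)
  "kasarrofenka" → prefix "kasar" already present; 7 new (r, o, f, e, n, k, a)
  "torrunmi" → prefix "tor" already present; 5 new (r, u, n, m, i)
  "torvenropa" → prefix "tor" already present; 7 new (v, e, n, r, o, p, a)
  "kasarfenlune" → prefix "kasar" already present; 7 new (f, e, n, l, u, n, e)
  "kasarvenven" → prefix "kasarv" already present; 5 new (e, n, v, e, n)
  "lin" → 3 new (l, i, n)
  "torvenlin" → prefix "torven" already present; 3 new (l, i, n)
  "dordemi" → 7 new (d, o, r, d, e, m, i)
  "kasardemi" → prefix "kasar" already present; 4 new (d, e, m, i)
  "kasarpa" → prefix "kasar" already present; 2 new (p, a)
  "tordor" → prefix "tor" already present; 3 new (d, o, r)
Total nodes = 8 + 10 + 5 + 6 + 7 + 5 + 7 + 5 + 7 + 7 + 5 + 3 + 3 + 7 + 4 + 2 + 3 = 94

94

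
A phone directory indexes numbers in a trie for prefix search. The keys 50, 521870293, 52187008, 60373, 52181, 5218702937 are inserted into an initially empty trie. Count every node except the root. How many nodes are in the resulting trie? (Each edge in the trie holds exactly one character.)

Count nodes per top-level branch (shared prefixes stored once):
  '5'-branch (50, 52181, 52187008, 521870293, 5218702937): 14 nodes
  '6'-branch (60373): 5 nodes
Sum: 19

19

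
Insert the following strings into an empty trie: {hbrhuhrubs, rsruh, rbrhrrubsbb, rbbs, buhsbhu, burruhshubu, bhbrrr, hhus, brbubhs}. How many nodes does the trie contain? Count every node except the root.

For each word, the new-node count is its length minus the longest prefix already in the trie:
  "hbrhuhrubs" → 10 new (h, b, r, h, u, h, r, u, b, s)
  "rsruh" → 5 new (r, s, r, u, h)
  "rbrhrrubsbb" → prefix "r" already present; 10 new (b, r, h, r, r, u, b, s, b, b)
  "rbbs" → prefix "rb" already present; 2 new (b, s)
  "buhsbhu" → 7 new (b, u, h, s, b, h, u)
  "burruhshubu" → prefix "bu" already present; 9 new (r, r, u, h, s, h, u, b, u)
  "bhbrrr" → prefix "b" already present; 5 new (h, b, r, r, r)
  "hhus" → prefix "h" already present; 3 new (h, u, s)
  "brbubhs" → prefix "b" already present; 6 new (r, b, u, b, h, s)
Total nodes = 10 + 5 + 10 + 2 + 7 + 9 + 5 + 3 + 6 = 57

57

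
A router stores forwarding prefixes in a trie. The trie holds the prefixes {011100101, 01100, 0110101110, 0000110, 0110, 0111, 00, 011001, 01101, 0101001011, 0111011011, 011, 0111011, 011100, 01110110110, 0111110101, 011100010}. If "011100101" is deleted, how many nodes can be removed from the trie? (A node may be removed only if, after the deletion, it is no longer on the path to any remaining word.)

Walk "011100101" from the leaf back toward the root, removing each node that no remaining word uses.
The suffix "101" (3 nodes) is used only by "011100101"; the node for "011100" still has the child "0", so pruning stops there.
Nodes removed: 3

3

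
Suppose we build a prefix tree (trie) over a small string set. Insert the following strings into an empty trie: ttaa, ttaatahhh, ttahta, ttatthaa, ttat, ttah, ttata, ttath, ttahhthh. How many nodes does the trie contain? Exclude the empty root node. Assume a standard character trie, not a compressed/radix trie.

Insert word by word; a character creates a node only if that edge doesn't already exist:
  "ttaa" → 4 new (t, t, a, a)
  "ttaatahhh" → prefix "ttaa" already present; 5 new (t, a, h, h, h)
  "ttahta" → prefix "tta" already present; 3 new (h, t, a)
  "ttatthaa" → prefix "tta" already present; 5 new (t, t, h, a, a)
  "ttat" → prefix "ttat" already present; 0 new (none)
  "ttah" → prefix "ttah" already present; 0 new (none)
  "ttata" → prefix "ttat" already present; 1 new (a)
  "ttath" → prefix "ttat" already present; 1 new (h)
  "ttahhthh" → prefix "ttah" already present; 4 new (h, t, h, h)
Total nodes = 4 + 5 + 3 + 5 + 0 + 0 + 1 + 1 + 4 = 23

23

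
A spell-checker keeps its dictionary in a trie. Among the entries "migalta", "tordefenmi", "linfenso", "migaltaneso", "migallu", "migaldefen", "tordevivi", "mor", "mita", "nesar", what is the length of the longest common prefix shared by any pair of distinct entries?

7

Equivalently: take the maximum, over all pairs, of their longest common prefix length.
"migalta" and "migaltaneso" agree on "migalta" (7 characters) before diverging; nothing deeper is shared.
Longest shared-prefix length: 7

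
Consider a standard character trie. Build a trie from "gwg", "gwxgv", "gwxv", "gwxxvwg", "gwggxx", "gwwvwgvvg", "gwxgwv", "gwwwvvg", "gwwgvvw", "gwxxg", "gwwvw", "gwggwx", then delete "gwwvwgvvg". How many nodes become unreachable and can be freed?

4

After clearing the end-marker at "gwwvwgvvg", prune upward until reaching a node still needed by another word.
The suffix "gvvg" (4 nodes) is used only by "gwwvwgvvg"; "gwwvw" is itself a stored word, so pruning stops there.
Nodes removed: 4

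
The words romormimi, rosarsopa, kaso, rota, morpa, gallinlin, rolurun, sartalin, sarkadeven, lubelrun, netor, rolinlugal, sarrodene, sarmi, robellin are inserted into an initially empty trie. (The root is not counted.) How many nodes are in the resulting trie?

Insert word by word; a character creates a node only if that edge doesn't already exist:
  "romormimi" → 9 new (r, o, m, o, r, m, i, m, i)
  "rosarsopa" → prefix "ro" already present; 7 new (s, a, r, s, o, p, a)
  "kaso" → 4 new (k, a, s, o)
  "rota" → prefix "ro" already present; 2 new (t, a)
  "morpa" → 5 new (m, o, r, p, a)
  "gallinlin" → 9 new (g, a, l, l, i, n, l, i, n)
  "rolurun" → prefix "ro" already present; 5 new (l, u, r, u, n)
  "sartalin" → 8 new (s, a, r, t, a, l, i, n)
  "sarkadeven" → prefix "sar" already present; 7 new (k, a, d, e, v, e, n)
  "lubelrun" → 8 new (l, u, b, e, l, r, u, n)
  "netor" → 5 new (n, e, t, o, r)
  "rolinlugal" → prefix "rol" already present; 7 new (i, n, l, u, g, a, l)
  "sarrodene" → prefix "sar" already present; 6 new (r, o, d, e, n, e)
  "sarmi" → prefix "sar" already present; 2 new (m, i)
  "robellin" → prefix "ro" already present; 6 new (b, e, l, l, i, n)
Total nodes = 9 + 7 + 4 + 2 + 5 + 9 + 5 + 8 + 7 + 8 + 5 + 7 + 6 + 2 + 6 = 90

90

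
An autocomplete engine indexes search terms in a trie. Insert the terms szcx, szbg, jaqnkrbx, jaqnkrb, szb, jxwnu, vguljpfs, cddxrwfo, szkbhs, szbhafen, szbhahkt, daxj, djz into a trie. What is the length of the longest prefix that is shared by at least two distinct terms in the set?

7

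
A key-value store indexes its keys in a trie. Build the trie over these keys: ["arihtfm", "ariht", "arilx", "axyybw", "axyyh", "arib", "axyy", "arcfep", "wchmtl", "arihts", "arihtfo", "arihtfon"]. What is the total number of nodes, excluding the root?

Count nodes per top-level branch (shared prefixes stored once):
  'a'-branch (arcfep, arib, ariht, arihtfm, arihtfo, arihtfon, arihts, arilx, axyy, axyybw, axyyh): 23 nodes
  'w'-branch (wchmtl): 6 nodes
Sum: 29

29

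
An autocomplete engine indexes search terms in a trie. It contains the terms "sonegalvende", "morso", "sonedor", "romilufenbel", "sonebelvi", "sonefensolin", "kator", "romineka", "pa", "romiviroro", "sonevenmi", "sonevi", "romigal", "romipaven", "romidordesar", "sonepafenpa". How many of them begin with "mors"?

1

Filter for entries beginning with "mors":
Words under "mors": morso
Count: 1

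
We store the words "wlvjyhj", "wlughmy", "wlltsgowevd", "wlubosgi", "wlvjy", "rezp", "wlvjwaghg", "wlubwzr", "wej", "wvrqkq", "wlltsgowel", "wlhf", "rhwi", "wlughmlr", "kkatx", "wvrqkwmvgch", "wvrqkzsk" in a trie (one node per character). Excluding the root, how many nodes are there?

Trace insertions, counting only characters that open a new branch:
  "wlvjyhj" → 7 new (w, l, v, j, y, h, j)
  "wlughmy" → prefix "wl" already present; 5 new (u, g, h, m, y)
  "wlltsgowevd" → prefix "wl" already present; 9 new (l, t, s, g, o, w, e, v, d)
  "wlubosgi" → prefix "wlu" already present; 5 new (b, o, s, g, i)
  "wlvjy" → prefix "wlvjy" already present; 0 new (none)
  "rezp" → 4 new (r, e, z, p)
  "wlvjwaghg" → prefix "wlvj" already present; 5 new (w, a, g, h, g)
  "wlubwzr" → prefix "wlub" already present; 3 new (w, z, r)
  "wej" → prefix "w" already present; 2 new (e, j)
  "wvrqkq" → prefix "w" already present; 5 new (v, r, q, k, q)
  "wlltsgowel" → prefix "wlltsgowe" already present; 1 new (l)
  "wlhf" → prefix "wl" already present; 2 new (h, f)
  "rhwi" → prefix "r" already present; 3 new (h, w, i)
  "wlughmlr" → prefix "wlughm" already present; 2 new (l, r)
  "kkatx" → 5 new (k, k, a, t, x)
  "wvrqkwmvgch" → prefix "wvrqk" already present; 6 new (w, m, v, g, c, h)
  "wvrqkzsk" → prefix "wvrqk" already present; 3 new (z, s, k)
Total nodes = 7 + 5 + 9 + 5 + 0 + 4 + 5 + 3 + 2 + 5 + 1 + 2 + 3 + 2 + 5 + 6 + 3 = 67

67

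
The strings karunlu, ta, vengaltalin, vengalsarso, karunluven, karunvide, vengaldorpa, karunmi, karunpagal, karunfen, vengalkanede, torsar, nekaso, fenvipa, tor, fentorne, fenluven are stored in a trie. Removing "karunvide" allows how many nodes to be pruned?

4

A node on "karunvide"'s path can go only if nothing else ends at it or branches off below it.
The suffix "vide" (4 nodes) is used only by "karunvide"; the node for "karun" still has the child "l", so pruning stops there.
Nodes removed: 4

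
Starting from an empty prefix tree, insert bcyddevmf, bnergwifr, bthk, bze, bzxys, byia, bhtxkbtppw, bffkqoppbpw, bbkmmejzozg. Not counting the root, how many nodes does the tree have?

For each word, the new-node count is its length minus the longest prefix already in the trie:
  "bcyddevmf" → 9 new (b, c, y, d, d, e, v, m, f)
  "bnergwifr" → prefix "b" already present; 8 new (n, e, r, g, w, i, f, r)
  "bthk" → prefix "b" already present; 3 new (t, h, k)
  "bze" → prefix "b" already present; 2 new (z, e)
  "bzxys" → prefix "bz" already present; 3 new (x, y, s)
  "byia" → prefix "b" already present; 3 new (y, i, a)
  "bhtxkbtppw" → prefix "b" already present; 9 new (h, t, x, k, b, t, p, p, w)
  "bffkqoppbpw" → prefix "b" already present; 10 new (f, f, k, q, o, p, p, b, p, w)
  "bbkmmejzozg" → prefix "b" already present; 10 new (b, k, m, m, e, j, z, o, z, g)
Total nodes = 9 + 8 + 3 + 2 + 3 + 3 + 9 + 10 + 10 = 57

57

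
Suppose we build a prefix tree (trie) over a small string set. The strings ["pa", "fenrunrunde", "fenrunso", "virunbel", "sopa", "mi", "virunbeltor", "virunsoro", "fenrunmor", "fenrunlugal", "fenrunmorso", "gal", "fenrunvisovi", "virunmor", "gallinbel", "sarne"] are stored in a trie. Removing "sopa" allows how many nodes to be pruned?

Walk "sopa" from the leaf back toward the root, removing each node that no remaining word uses.
The suffix "opa" (3 nodes) is used only by "sopa"; the node for "s" still has the child "a", so pruning stops there.
Nodes removed: 3

3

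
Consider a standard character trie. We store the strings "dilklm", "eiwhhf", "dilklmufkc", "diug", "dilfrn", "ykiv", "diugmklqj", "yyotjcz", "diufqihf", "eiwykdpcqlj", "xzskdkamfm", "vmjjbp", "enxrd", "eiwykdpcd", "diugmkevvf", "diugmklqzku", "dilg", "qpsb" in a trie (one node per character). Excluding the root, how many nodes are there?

82

Trace insertions, counting only characters that open a new branch:
  "dilklm" → 6 new (d, i, l, k, l, m)
  "eiwhhf" → 6 new (e, i, w, h, h, f)
  "dilklmufkc" → prefix "dilklm" already present; 4 new (u, f, k, c)
  "diug" → prefix "di" already present; 2 new (u, g)
  "dilfrn" → prefix "dil" already present; 3 new (f, r, n)
  "ykiv" → 4 new (y, k, i, v)
  "diugmklqj" → prefix "diug" already present; 5 new (m, k, l, q, j)
  "yyotjcz" → prefix "y" already present; 6 new (y, o, t, j, c, z)
  "diufqihf" → prefix "diu" already present; 5 new (f, q, i, h, f)
  "eiwykdpcqlj" → prefix "eiw" already present; 8 new (y, k, d, p, c, q, l, j)
  "xzskdkamfm" → 10 new (x, z, s, k, d, k, a, m, f, m)
  "vmjjbp" → 6 new (v, m, j, j, b, p)
  "enxrd" → prefix "e" already present; 4 new (n, x, r, d)
  "eiwykdpcd" → prefix "eiwykdpc" already present; 1 new (d)
  "diugmkevvf" → prefix "diugmk" already present; 4 new (e, v, v, f)
  "diugmklqzku" → prefix "diugmklq" already present; 3 new (z, k, u)
  "dilg" → prefix "dil" already present; 1 new (g)
  "qpsb" → 4 new (q, p, s, b)
Total nodes = 6 + 6 + 4 + 2 + 3 + 4 + 5 + 6 + 5 + 8 + 10 + 6 + 4 + 1 + 4 + 3 + 1 + 4 = 82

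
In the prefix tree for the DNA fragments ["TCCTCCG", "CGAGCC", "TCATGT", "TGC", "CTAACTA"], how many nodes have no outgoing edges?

5

A leaf is a node with no children — equivalently, the end of a word that is not a proper prefix of any other stored word.
Those words: "CGAGCC", "CTAACTA", "TCATGT", "TCCTCCG", "TGC"
Leaf count: 5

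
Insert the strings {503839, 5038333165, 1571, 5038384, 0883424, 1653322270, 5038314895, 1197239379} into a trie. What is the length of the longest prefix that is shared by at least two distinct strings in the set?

5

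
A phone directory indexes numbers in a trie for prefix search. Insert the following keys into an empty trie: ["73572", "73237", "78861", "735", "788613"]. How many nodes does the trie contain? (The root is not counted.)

13

For each word, the new-node count is its length minus the longest prefix already in the trie:
  "73572" → 5 new (7, 3, 5, 7, 2)
  "73237" → prefix "73" already present; 3 new (2, 3, 7)
  "78861" → prefix "7" already present; 4 new (8, 8, 6, 1)
  "735" → prefix "735" already present; 0 new (none)
  "788613" → prefix "78861" already present; 1 new (3)
Total nodes = 5 + 3 + 4 + 0 + 1 = 13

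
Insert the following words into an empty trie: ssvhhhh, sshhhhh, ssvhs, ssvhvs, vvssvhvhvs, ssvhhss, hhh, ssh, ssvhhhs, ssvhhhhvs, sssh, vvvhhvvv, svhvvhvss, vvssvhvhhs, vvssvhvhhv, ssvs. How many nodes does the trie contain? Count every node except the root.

53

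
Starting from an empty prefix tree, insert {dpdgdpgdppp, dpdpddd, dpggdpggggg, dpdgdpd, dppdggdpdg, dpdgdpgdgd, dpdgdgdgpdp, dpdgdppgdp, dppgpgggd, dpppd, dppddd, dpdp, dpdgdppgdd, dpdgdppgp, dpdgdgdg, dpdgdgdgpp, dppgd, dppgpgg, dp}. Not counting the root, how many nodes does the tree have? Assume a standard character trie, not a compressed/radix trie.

59

For each word, the new-node count is its length minus the longest prefix already in the trie:
  "dpdgdpgdppp" → 11 new (d, p, d, g, d, p, g, d, p, p, p)
  "dpdpddd" → prefix "dpd" already present; 4 new (p, d, d, d)
  "dpggdpggggg" → prefix "dp" already present; 9 new (g, g, d, p, g, g, g, g, g)
  "dpdgdpd" → prefix "dpdgdp" already present; 1 new (d)
  "dppdggdpdg" → prefix "dp" already present; 8 new (p, d, g, g, d, p, d, g)
  "dpdgdpgdgd" → prefix "dpdgdpgd" already present; 2 new (g, d)
  "dpdgdgdgpdp" → prefix "dpdgd" already present; 6 new (g, d, g, p, d, p)
  "dpdgdppgdp" → prefix "dpdgdp" already present; 4 new (p, g, d, p)
  "dppgpgggd" → prefix "dpp" already present; 6 new (g, p, g, g, g, d)
  "dpppd" → prefix "dpp" already present; 2 new (p, d)
  "dppddd" → prefix "dppd" already present; 2 new (d, d)
  "dpdp" → prefix "dpdp" already present; 0 new (none)
  "dpdgdppgdd" → prefix "dpdgdppgd" already present; 1 new (d)
  "dpdgdppgp" → prefix "dpdgdppg" already present; 1 new (p)
  "dpdgdgdg" → prefix "dpdgdgdg" already present; 0 new (none)
  "dpdgdgdgpp" → prefix "dpdgdgdgp" already present; 1 new (p)
  "dppgd" → prefix "dppg" already present; 1 new (d)
  "dppgpgg" → prefix "dppgpgg" already present; 0 new (none)
  "dp" → prefix "dp" already present; 0 new (none)
Total nodes = 11 + 4 + 9 + 1 + 8 + 2 + 6 + 4 + 6 + 2 + 2 + 0 + 1 + 1 + 0 + 1 + 1 + 0 + 0 = 59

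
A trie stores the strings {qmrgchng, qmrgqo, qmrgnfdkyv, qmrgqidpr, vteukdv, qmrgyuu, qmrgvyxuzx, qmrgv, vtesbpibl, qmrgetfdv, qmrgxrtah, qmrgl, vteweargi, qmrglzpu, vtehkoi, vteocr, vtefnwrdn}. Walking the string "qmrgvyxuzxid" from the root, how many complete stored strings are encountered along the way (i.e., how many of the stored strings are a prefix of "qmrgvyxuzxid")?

Traverse "qmrgvyxuzxid" character by character; count nodes along the way that are marked as word ends.
Prefixes of the query that are stored words: "qmrgv", "qmrgvyxuzx"
Count: 2

2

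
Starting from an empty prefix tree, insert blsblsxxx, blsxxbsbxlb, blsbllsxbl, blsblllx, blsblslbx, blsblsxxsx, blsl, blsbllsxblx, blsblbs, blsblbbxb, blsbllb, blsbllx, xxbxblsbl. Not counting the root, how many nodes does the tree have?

47

For each word, the new-node count is its length minus the longest prefix already in the trie:
  "blsblsxxx" → 9 new (b, l, s, b, l, s, x, x, x)
  "blsxxbsbxlb" → prefix "bls" already present; 8 new (x, x, b, s, b, x, l, b)
  "blsbllsxbl" → prefix "blsbl" already present; 5 new (l, s, x, b, l)
  "blsblllx" → prefix "blsbll" already present; 2 new (l, x)
  "blsblslbx" → prefix "blsbls" already present; 3 new (l, b, x)
  "blsblsxxsx" → prefix "blsblsxx" already present; 2 new (s, x)
  "blsl" → prefix "bls" already present; 1 new (l)
  "blsbllsxblx" → prefix "blsbllsxbl" already present; 1 new (x)
  "blsblbs" → prefix "blsbl" already present; 2 new (b, s)
  "blsblbbxb" → prefix "blsblb" already present; 3 new (b, x, b)
  "blsbllb" → prefix "blsbll" already present; 1 new (b)
  "blsbllx" → prefix "blsbll" already present; 1 new (x)
  "xxbxblsbl" → 9 new (x, x, b, x, b, l, s, b, l)
Total nodes = 9 + 8 + 5 + 2 + 3 + 2 + 1 + 1 + 2 + 3 + 1 + 1 + 9 = 47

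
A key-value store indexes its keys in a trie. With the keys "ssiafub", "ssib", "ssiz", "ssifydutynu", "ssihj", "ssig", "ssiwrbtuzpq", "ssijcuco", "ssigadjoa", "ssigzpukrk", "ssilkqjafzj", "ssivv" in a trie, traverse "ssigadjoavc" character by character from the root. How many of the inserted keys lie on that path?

2

Walk "ssigadjoavc" from the root; an end-of-word marker is hit whenever a stored word is a prefix of "ssigadjoavc".
Prefixes of the query that are stored words: "ssig", "ssigadjoa"
Count: 2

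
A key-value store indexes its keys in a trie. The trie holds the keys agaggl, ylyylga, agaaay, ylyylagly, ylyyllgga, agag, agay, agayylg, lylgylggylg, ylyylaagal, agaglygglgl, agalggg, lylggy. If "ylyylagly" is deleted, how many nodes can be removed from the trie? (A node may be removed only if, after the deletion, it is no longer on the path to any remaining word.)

After clearing the end-marker at "ylyylagly", prune upward until reaching a node still needed by another word.
The suffix "gly" (3 nodes) is used only by "ylyylagly"; the node for "ylyyla" still has the child "a", so pruning stops there.
Nodes removed: 3

3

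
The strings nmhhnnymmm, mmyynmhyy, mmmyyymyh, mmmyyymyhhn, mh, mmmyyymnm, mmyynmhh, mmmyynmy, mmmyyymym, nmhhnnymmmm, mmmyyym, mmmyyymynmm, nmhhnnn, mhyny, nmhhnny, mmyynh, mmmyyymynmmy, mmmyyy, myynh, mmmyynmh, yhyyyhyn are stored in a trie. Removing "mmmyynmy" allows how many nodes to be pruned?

1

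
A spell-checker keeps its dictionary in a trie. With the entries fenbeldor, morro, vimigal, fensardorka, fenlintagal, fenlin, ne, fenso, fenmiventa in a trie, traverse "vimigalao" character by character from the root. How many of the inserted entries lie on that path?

Traverse "vimigalao" character by character; count nodes along the way that are marked as word ends.
Prefixes of the query that are stored words: "vimigal"
Count: 1

1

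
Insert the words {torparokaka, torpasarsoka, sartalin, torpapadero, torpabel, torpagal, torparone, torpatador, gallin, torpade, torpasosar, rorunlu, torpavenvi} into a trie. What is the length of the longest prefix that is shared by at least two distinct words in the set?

7

The deepest shared node is where two words last agree before diverging.
e.g. "torparokaka" and "torparone" share the prefix "torparo" of length 7; no pair shares a longer one.
Longest shared-prefix length: 7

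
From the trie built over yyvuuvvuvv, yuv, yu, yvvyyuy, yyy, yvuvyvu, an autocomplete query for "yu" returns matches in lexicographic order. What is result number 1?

DFS of the "yu" subtree visits, in order: "yu", "yuv"
The 1st is yu.

yu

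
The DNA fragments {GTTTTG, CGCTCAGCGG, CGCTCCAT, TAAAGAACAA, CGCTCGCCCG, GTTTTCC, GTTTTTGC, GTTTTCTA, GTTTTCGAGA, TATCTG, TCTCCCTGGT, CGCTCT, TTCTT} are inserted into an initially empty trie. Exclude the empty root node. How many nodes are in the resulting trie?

63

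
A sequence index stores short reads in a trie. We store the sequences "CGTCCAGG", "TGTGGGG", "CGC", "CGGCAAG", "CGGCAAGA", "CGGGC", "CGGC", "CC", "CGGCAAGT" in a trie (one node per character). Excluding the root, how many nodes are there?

Trie structure (* marks end of a word):
(root)
├─ C
│  ├─ C *
│  └─ G
│     ├─ C *
│     ├─ G
│     │  ├─ C *
│     │  │  └─ A
│     │  │     └─ A
│     │  │        └─ G *
│     │  │           ├─ A *
│     │  │           └─ T *
│     │  └─ G
│     │     └─ C *
│     └─ T
│        └─ C
│           └─ C
│              └─ A
│                 └─ G
│                    └─ G *
└─ T
   └─ G
      └─ T
         └─ G
            └─ G
               └─ G
                  └─ G *
Counting every labelled node above: 26.

26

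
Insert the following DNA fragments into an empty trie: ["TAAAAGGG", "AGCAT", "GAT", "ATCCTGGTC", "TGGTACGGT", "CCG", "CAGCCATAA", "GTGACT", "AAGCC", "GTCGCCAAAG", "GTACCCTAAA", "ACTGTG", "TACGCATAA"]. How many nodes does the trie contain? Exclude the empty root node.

Trace insertions, counting only characters that open a new branch:
  "TAAAAGGG" → 8 new (T, A, A, A, A, G, G, G)
  "AGCAT" → 5 new (A, G, C, A, T)
  "GAT" → 3 new (G, A, T)
  "ATCCTGGTC" → prefix "A" already present; 8 new (T, C, C, T, G, G, T, C)
  "TGGTACGGT" → prefix "T" already present; 8 new (G, G, T, A, C, G, G, T)
  "CCG" → 3 new (C, C, G)
  "CAGCCATAA" → prefix "C" already present; 8 new (A, G, C, C, A, T, A, A)
  "GTGACT" → prefix "G" already present; 5 new (T, G, A, C, T)
  "AAGCC" → prefix "A" already present; 4 new (A, G, C, C)
  "GTCGCCAAAG" → prefix "GT" already present; 8 new (C, G, C, C, A, A, A, G)
  "GTACCCTAAA" → prefix "GT" already present; 8 new (A, C, C, C, T, A, A, A)
  "ACTGTG" → prefix "A" already present; 5 new (C, T, G, T, G)
  "TACGCATAA" → prefix "TA" already present; 7 new (C, G, C, A, T, A, A)
Total nodes = 8 + 5 + 3 + 8 + 8 + 3 + 8 + 5 + 4 + 8 + 8 + 5 + 7 = 80

80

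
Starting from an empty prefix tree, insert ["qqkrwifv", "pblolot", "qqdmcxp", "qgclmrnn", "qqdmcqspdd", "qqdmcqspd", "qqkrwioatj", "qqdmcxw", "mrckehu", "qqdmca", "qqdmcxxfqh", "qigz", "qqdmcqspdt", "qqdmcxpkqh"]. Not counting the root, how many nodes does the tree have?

56

For each word, the new-node count is its length minus the longest prefix already in the trie:
  "qqkrwifv" → 8 new (q, q, k, r, w, i, f, v)
  "pblolot" → 7 new (p, b, l, o, l, o, t)
  "qqdmcxp" → prefix "qq" already present; 5 new (d, m, c, x, p)
  "qgclmrnn" → prefix "q" already present; 7 new (g, c, l, m, r, n, n)
  "qqdmcqspdd" → prefix "qqdmc" already present; 5 new (q, s, p, d, d)
  "qqdmcqspd" → prefix "qqdmcqspd" already present; 0 new (none)
  "qqkrwioatj" → prefix "qqkrwi" already present; 4 new (o, a, t, j)
  "qqdmcxw" → prefix "qqdmcx" already present; 1 new (w)
  "mrckehu" → 7 new (m, r, c, k, e, h, u)
  "qqdmca" → prefix "qqdmc" already present; 1 new (a)
  "qqdmcxxfqh" → prefix "qqdmcx" already present; 4 new (x, f, q, h)
  "qigz" → prefix "q" already present; 3 new (i, g, z)
  "qqdmcqspdt" → prefix "qqdmcqspd" already present; 1 new (t)
  "qqdmcxpkqh" → prefix "qqdmcxp" already present; 3 new (k, q, h)
Total nodes = 8 + 7 + 5 + 7 + 5 + 0 + 4 + 1 + 7 + 1 + 4 + 3 + 1 + 3 = 56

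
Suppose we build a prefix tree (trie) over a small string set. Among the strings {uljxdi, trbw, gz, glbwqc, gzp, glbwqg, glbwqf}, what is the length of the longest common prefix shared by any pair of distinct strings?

The deepest shared node is where two words last agree before diverging.
e.g. "glbwqc" and "glbwqf" share the prefix "glbwq" of length 5; no pair shares a longer one.
Longest shared-prefix length: 5

5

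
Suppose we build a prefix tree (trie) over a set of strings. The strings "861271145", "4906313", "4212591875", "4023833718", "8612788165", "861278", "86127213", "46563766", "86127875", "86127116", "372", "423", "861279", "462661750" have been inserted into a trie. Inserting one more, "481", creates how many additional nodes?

2

"4" is already a path in the trie; the remaining "81" must be added.
So 3 − 1 = 2 new nodes.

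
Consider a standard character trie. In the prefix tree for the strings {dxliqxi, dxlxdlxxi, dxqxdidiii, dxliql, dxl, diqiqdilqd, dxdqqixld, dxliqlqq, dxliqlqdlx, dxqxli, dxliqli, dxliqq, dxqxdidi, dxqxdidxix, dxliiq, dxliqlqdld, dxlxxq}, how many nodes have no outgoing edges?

A leaf is a node with no children — equivalently, the end of a word that is not a proper prefix of any other stored word.
Those words: "diqiqdilqd", "dxdqqixld", "dxliiq", "dxliqli", "dxliqlqdld", "dxliqlqdlx", "dxliqlqq", "dxliqq", "dxliqxi", "dxlxdlxxi", "dxlxxq", "dxqxdidiii", "dxqxdidxix", "dxqxli"
Leaf count: 14

14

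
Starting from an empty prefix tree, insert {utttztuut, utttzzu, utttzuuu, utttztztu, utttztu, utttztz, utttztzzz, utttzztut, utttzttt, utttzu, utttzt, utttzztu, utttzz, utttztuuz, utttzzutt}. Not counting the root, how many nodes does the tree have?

27

Trace insertions, counting only characters that open a new branch:
  "utttztuut" → 9 new (u, t, t, t, z, t, u, u, t)
  "utttzzu" → prefix "utttz" already present; 2 new (z, u)
  "utttzuuu" → prefix "utttz" already present; 3 new (u, u, u)
  "utttztztu" → prefix "utttzt" already present; 3 new (z, t, u)
  "utttztu" → prefix "utttztu" already present; 0 new (none)
  "utttztz" → prefix "utttztz" already present; 0 new (none)
  "utttztzzz" → prefix "utttztz" already present; 2 new (z, z)
  "utttzztut" → prefix "utttzz" already present; 3 new (t, u, t)
  "utttzttt" → prefix "utttzt" already present; 2 new (t, t)
  "utttzu" → prefix "utttzu" already present; 0 new (none)
  "utttzt" → prefix "utttzt" already present; 0 new (none)
  "utttzztu" → prefix "utttzztu" already present; 0 new (none)
  "utttzz" → prefix "utttzz" already present; 0 new (none)
  "utttztuuz" → prefix "utttztuu" already present; 1 new (z)
  "utttzzutt" → prefix "utttzzu" already present; 2 new (t, t)
Total nodes = 9 + 2 + 3 + 3 + 0 + 0 + 2 + 3 + 2 + 0 + 0 + 0 + 0 + 1 + 2 = 27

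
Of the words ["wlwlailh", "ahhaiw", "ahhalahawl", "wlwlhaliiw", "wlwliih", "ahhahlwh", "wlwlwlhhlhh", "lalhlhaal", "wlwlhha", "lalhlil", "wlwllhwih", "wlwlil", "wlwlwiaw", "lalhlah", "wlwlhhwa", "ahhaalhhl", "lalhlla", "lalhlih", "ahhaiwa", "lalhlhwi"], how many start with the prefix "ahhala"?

Walk to "ahhala"; the words in its subtree are exactly those with that prefix.
Matches: "ahhalahawl"
Count: 1

1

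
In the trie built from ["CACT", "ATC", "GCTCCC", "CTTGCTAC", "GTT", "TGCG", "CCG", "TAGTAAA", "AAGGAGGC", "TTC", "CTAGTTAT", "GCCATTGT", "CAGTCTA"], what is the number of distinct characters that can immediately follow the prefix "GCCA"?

1

The children of the "GCCA" node are the distinct next characters among strings starting with "GCCA".
Characters that immediately follow "GCCA" among the stored strings: {T}.
That node has 1 child edge.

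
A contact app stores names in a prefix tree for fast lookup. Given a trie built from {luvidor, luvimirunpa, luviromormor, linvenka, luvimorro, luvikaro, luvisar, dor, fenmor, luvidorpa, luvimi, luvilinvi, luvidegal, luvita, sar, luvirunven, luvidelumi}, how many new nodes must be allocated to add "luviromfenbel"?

Walking "luviromfenbel" from the root, the first 7 characters ("luvirom") follow existing edges; "f" is the first miss.
So 13 − 7 = 6 new nodes.

6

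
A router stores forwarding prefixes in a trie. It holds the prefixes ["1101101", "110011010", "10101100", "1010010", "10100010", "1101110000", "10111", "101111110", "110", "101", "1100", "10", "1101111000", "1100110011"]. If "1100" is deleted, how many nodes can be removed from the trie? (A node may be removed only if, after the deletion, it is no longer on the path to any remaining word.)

After clearing the end-marker at "1100", prune upward until reaching a node still needed by another word.
Every node on "1100" is still needed (e.g. by "110011010"), so nothing is freed.
Nodes removed: 0

0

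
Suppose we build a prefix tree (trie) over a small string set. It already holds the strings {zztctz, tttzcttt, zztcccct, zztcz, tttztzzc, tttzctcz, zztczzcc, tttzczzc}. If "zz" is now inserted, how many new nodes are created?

0

Every character of "zz" already lies on an existing path (it is a prefix of some stored word).
No new nodes are needed: 0.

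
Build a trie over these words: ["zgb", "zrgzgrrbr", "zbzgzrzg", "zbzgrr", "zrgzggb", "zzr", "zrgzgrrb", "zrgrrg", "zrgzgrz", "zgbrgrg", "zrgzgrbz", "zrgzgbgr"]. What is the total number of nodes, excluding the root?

Count nodes per top-level branch (shared prefixes stored once):
  'z'-branch (zbzgrr, zbzgzrzg, zgb, zgbrgrg, zrgrrg, zrgzgbgr, zrgzggb, zrgzgrbz, zrgzgrrb, zrgzgrrbr, zrgzgrz, zzr): 37 nodes
Sum: 37

37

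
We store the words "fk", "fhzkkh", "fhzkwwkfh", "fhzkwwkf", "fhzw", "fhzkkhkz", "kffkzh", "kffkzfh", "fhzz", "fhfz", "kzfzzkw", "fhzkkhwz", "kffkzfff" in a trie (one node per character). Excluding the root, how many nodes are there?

36

Insert word by word; a character creates a node only if that edge doesn't already exist:
  "fk" → 2 new (f, k)
  "fhzkkh" → prefix "f" already present; 5 new (h, z, k, k, h)
  "fhzkwwkfh" → prefix "fhzk" already present; 5 new (w, w, k, f, h)
  "fhzkwwkf" → prefix "fhzkwwkf" already present; 0 new (none)
  "fhzw" → prefix "fhz" already present; 1 new (w)
  "fhzkkhkz" → prefix "fhzkkh" already present; 2 new (k, z)
  "kffkzh" → 6 new (k, f, f, k, z, h)
  "kffkzfh" → prefix "kffkz" already present; 2 new (f, h)
  "fhzz" → prefix "fhz" already present; 1 new (z)
  "fhfz" → prefix "fh" already present; 2 new (f, z)
  "kzfzzkw" → prefix "k" already present; 6 new (z, f, z, z, k, w)
  "fhzkkhwz" → prefix "fhzkkh" already present; 2 new (w, z)
  "kffkzfff" → prefix "kffkzf" already present; 2 new (f, f)
Total nodes = 2 + 5 + 5 + 0 + 1 + 2 + 6 + 2 + 1 + 2 + 6 + 2 + 2 = 36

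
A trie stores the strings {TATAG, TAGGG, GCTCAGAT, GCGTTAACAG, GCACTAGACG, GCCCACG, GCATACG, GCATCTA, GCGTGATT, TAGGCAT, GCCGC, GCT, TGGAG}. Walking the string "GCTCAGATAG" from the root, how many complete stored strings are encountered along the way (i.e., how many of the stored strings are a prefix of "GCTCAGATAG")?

Walk "GCTCAGATAG" from the root; an end-of-word marker is hit whenever a stored word is a prefix of "GCTCAGATAG".
Prefixes of the query that are stored words: "GCT", "GCTCAGAT"
Count: 2

2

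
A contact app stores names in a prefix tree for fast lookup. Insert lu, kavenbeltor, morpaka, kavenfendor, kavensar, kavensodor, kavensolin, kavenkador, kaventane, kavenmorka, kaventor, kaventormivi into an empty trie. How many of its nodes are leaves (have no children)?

11

Leaves are exactly the stored words that no other stored word extends.
Those words: "kavenbeltor", "kavenfendor", "kavenkador", "kavenmorka", "kavensar", "kavensodor", "kavensolin", "kaventane", "kaventormivi", "lu", "morpaka"
Leaf count: 11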